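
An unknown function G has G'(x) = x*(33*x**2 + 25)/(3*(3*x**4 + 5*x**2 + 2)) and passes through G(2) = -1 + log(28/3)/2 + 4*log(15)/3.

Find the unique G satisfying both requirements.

Check a candidate G(x) by differentiating: d/dx[G] must match the given G'(x).
A general antiderivative is log(2*x**2 + 4/3)/2 + 4*log(3*x**2 + 3)/3 + C.
The condition gives C = -1 + log(28/3)/2 + 4*log(15)/3 - (log(28/3)/2 + 4*log(15)/3) = -1.
So G(x) = log(2*x**2 + 4/3)/2 + 4*log(3*x**2 + 3)/3 - 1.
Check: d/dx[log(2*x**2 + 4/3)/2 + 4*log(3*x**2 + 3)/3 - 1] = (33*x**3 + 25*x)/(9*x**4 + 15*x**2 + 6), which equals G'(x).

G(x) = log(2*x**2 + 4/3)/2 + 4*log(3*x**2 + 3)/3 - 1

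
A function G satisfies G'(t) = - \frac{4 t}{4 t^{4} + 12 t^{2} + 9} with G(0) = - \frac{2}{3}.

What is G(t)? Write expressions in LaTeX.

G(t) = -1 + \frac{1}{2 t^{2} + 3}

G'(t) matches the chain-rule pattern g'(h)*h' with inner function h(t) = 2 t^{2} + 3; substituting u = h(t) collapses the integral.
A general antiderivative is \frac{1}{2 t^{2} + 3} + C.
The condition gives C = - \frac{2}{3} - (\frac{1}{3}) = -1.
So G(t) = -1 + \frac{1}{2 t^{2} + 3}.
Check: d/dt[-1 + \frac{1}{2 t^{2} + 3}] = - \frac{4 t}{4 t^{4} + 12 t^{2} + 9} = G'(t).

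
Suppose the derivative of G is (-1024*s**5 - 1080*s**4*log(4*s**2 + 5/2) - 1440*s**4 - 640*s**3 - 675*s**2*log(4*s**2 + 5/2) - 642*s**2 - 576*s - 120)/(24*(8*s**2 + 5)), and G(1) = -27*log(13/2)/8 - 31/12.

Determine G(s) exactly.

Since d/ds undoes antidifferentiation here, G(s) must give back the stated G'(s).
A general antiderivative is -4*s**4/3 - 5*s**3/4 - s + 3*(-5*s**3/2 - 2)*log(4*s**2 + 5/2)/4 + C.
The condition gives C = -27*log(13/2)/8 - 31/12 - (-27*log(13/2)/8 - 43/12) = 1.
So G(s) = -4*s**4/3 - 15*s**3*log(4*s**2 + 5/2)/8 - 5*s**3/4 - s - 3*log(4*s**2 + 5/2)/2 + 1.
Check: d/ds[-4*s**4/3 - 15*s**3*log(4*s**2 + 5/2)/8 - 5*s**3/4 - s - 3*log(4*s**2 + 5/2)/2 + 1] = (-1024*s**5 - 1080*s**4*log(4*s**2 + 5/2) - 1440*s**4 - 640*s**3 - 675*s**2*log(4*s**2 + 5/2) - 642*s**2 - 576*s - 120)/(192*s**2 + 120), which equals G'(s).

G(s) = -4*s**4/3 - 15*s**3*log(4*s**2 + 5/2)/8 - 5*s**3/4 - s - 3*log(4*s**2 + 5/2)/2 + 1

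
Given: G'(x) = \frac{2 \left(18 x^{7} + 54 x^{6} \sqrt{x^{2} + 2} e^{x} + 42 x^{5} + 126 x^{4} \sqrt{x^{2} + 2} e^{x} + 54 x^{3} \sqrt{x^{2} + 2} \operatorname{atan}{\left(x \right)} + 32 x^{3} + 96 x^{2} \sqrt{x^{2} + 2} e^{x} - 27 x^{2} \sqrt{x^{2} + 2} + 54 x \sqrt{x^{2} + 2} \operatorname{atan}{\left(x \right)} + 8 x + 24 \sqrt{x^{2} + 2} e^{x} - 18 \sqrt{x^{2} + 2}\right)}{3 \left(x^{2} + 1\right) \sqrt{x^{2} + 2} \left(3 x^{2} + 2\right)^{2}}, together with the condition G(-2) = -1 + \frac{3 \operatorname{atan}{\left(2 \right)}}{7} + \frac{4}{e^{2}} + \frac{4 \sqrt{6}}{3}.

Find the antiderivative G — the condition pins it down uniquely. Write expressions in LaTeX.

G(x) = \frac{- 9 x^{2} + 4 \sqrt{x^{2} + 2} \left(3 x^{2} + 2\right) + 12 \left(3 x^{2} + 2\right) e^{x} - 18 \operatorname{atan}{\left(x \right)} - 6}{3 \left(3 x^{2} + 2\right)}

For G(x) to be correct, d/dx[G] must agree with the stated G'(x) identically.
A general antiderivative is \frac{4 \sqrt{x^{2} + 2}}{3} + 4 e^{x} - \frac{2 \operatorname{atan}{\left(x \right)}}{x^{2} + \frac{2}{3}} + C.
The condition gives C = -1 + \frac{3 \operatorname{atan}{\left(2 \right)}}{7} + \frac{4}{e^{2}} + \frac{4 \sqrt{6}}{3} - (\frac{3 \operatorname{atan}{\left(2 \right)}}{7} + \frac{4}{e^{2}} + \frac{4 \sqrt{6}}{3}) = -1.
So G(x) = \frac{- 9 x^{2} + 4 \sqrt{x^{2} + 2} \left(3 x^{2} + 2\right) + 12 \left(3 x^{2} + 2\right) e^{x} - 18 \operatorname{atan}{\left(x \right)} - 6}{3 \left(3 x^{2} + 2\right)}.
Check: d/dx[\frac{- 9 x^{2} + 4 \sqrt{x^{2} + 2} \left(3 x^{2} + 2\right) + 12 \left(3 x^{2} + 2\right) e^{x} - 18 \operatorname{atan}{\left(x \right)} - 6}{3 \left(3 x^{2} + 2\right)}] = \frac{36 x^{7} + 108 x^{6} \sqrt{x^{2} + 2} e^{x} + 84 x^{5} + 252 x^{4} \sqrt{x^{2} + 2} e^{x} + 108 x^{3} \sqrt{x^{2} + 2} \operatorname{atan}{\left(x \right)} + 64 x^{3} + 192 x^{2} \sqrt{x^{2} + 2} e^{x} - 54 x^{2} \sqrt{x^{2} + 2} + 108 x \sqrt{x^{2} + 2} \operatorname{atan}{\left(x \right)} + 16 x + 48 \sqrt{x^{2} + 2} e^{x} - 36 \sqrt{x^{2} + 2}}{27 x^{6} \sqrt{x^{2} + 2} + 63 x^{4} \sqrt{x^{2} + 2} + 48 x^{2} \sqrt{x^{2} + 2} + 12 \sqrt{x^{2} + 2}}, which equals G'(x).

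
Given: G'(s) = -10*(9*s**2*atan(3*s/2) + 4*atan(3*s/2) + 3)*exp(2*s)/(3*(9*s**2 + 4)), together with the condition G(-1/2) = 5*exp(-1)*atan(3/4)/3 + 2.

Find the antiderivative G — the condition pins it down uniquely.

G(s) = -5*exp(2*s)*atan(3*s/2)/3 + 2

G'(s) has the shape u'v + uv' for u = -5*atan(3*s/2)/3 and v = exp(2*s) — it is the derivative of the product u*v.
A general antiderivative is -5*exp(2*s)*atan(3*s/2)/3 + C.
The condition gives C = 5*exp(-1)*atan(3/4)/3 + 2 - (5*exp(-1)*atan(3/4)/3) = 2.
So G(s) = -5*exp(2*s)*atan(3*s/2)/3 + 2.
Check: d/ds[-5*exp(2*s)*atan(3*s/2)/3 + 2] = (-90*s**2*exp(2*s)*atan(3*s/2) - 40*exp(2*s)*atan(3*s/2) - 30*exp(2*s))/(27*s**2 + 12), which equals G'(s).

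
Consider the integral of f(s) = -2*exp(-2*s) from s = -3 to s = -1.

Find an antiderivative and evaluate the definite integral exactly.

A first test for any F(s): its s-derivative must equal f(s) identically.
F(s) = exp(-2*s) is an antiderivative of f.
Check: d/ds[exp(-2*s)] = -2*exp(-2*s) = f(s).
F(-1) = exp(2); F(-3) = exp(6).
Integral = F(-1) - F(-3) = -exp(6) + exp(2).

Antiderivative: F(s) = exp(-2*s); value = -exp(6) + exp(2)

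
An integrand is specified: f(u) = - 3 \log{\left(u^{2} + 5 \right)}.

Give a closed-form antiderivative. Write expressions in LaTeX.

An antiderivative is F(u) = 3 \left(- u \log{\left(u^{2} + 5 \right)} + 2 u - 2 \sqrt{5} \operatorname{atan}{\left(\frac{\sqrt{5} u}{5} \right)}\right).

Since d/du undoes antidifferentiation here, F'(u) = f(u) is required of F(u).
Check: d/du[3 \left(- u \log{\left(u^{2} + 5 \right)} + 2 u - 2 \sqrt{5} \operatorname{atan}{\left(\frac{\sqrt{5} u}{5} \right)}\right)] = - 3 \log{\left(u^{2} + 5 \right)} = f(u).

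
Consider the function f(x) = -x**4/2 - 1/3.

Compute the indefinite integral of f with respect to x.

Recover f(x) by differentiating a candidate F(x); any mismatch rules it out.
Check: d/dx[-x**5/10 - x/3] = -x**4/2 - 1/3 = f(x).

F(x) = -x**5/10 - x/3 + C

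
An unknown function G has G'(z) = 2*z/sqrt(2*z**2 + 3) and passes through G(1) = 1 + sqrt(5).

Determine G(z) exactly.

The substitution u = 2*z**2 + 3 works: G'(z) is exactly (dG/du)*(du/dz) for that inner function.
A general antiderivative is sqrt(2*z**2 + 3) + C.
The condition gives C = 1 + sqrt(5) - (sqrt(5)) = 1.
So G(z) = sqrt(2*z**2 + 3) + 1.
Check: d/dz[sqrt(2*z**2 + 3) + 1] = 2*z/sqrt(2*z**2 + 3) = G'(z).

G(z) = sqrt(2*z**2 + 3) + 1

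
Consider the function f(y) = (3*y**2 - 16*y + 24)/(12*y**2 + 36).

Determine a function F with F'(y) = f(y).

An antiderivative is F(y) = (3*y - 8*log(y**2 + 3) + 5*sqrt(3)*atan(sqrt(3)*y/3))/12.

For F(y) to be correct the identity F'(y) - f(y) = 0 must hold.
Check: d/dy[(3*y - 8*log(y**2 + 3) + 5*sqrt(3)*atan(sqrt(3)*y/3))/12] = (3*y**2 - 16*y + 24)/(12*y**2 + 36) = f(y).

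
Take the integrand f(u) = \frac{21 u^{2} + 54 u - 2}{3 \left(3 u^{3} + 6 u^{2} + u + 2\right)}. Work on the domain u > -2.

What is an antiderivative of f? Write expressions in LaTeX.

An antiderivative is F(u) = - \frac{2 \log{\left(2 u + 4 \right)}}{3} + \frac{3 \log{\left(3 u^{2} + 1 \right)}}{2}.

A first test for any F(u): its u-derivative must equal f(u) identically.
Check: d/du[- \frac{2 \log{\left(2 u + 4 \right)}}{3} + \frac{3 \log{\left(3 u^{2} + 1 \right)}}{2}] = \frac{21 u^{2} + 54 u - 2}{9 u^{3} + 18 u^{2} + 3 u + 6}, which equals f(u).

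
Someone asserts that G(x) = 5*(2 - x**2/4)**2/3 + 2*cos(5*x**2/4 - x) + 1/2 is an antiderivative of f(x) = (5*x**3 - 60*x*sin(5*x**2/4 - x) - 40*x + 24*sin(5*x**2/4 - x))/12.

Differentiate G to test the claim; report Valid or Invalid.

d/dx[G] = 5*x**3/12 - 5*x*sin(5*x**2/4 - x) - 10*x/3 + 2*sin(5*x**2/4 - x)
This equals f(x) exactly, so the claim holds.

Valid. The derivative of G reproduces f.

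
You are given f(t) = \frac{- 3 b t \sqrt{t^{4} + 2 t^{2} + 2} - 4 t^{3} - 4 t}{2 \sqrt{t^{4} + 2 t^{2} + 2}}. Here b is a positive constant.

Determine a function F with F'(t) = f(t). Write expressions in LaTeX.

Since d/dt undoes antidifferentiation here, F'(t) = f(t) is required of F(t).
Check: d/dt[\frac{- 3 b t^{2} - 4 \sqrt{t^{4} + 2 t^{2} + 2}}{4}] = \frac{- 3 b t \sqrt{t^{4} + 2 t^{2} + 2} - 4 t^{3} - 4 t}{2 \sqrt{t^{4} + 2 t^{2} + 2}} = f(t).

An antiderivative is F(t) = \frac{- 3 b t^{2} - 4 \sqrt{t^{4} + 2 t^{2} + 2}}{4}.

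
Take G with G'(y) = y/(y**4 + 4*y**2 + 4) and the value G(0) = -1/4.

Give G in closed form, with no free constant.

The substitution u = 2*y**2 + 4 works: G'(y) is exactly (dG/du)*(du/dy) for that inner function.
A general antiderivative is -1/(2*y**2 + 4) + C.
The condition gives C = -1/4 - (-1/4) = 0.
So G(y) = -1/(2*y**2 + 4).
Check: d/dy[-1/(2*y**2 + 4)] = y/(y**4 + 4*y**2 + 4) = G'(y).

G(y) = -1/(2*y**2 + 4)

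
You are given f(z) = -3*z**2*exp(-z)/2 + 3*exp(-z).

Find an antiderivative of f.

An antiderivative is F(z) = 3*z**2*exp(-z)/2 + 3*z*exp(-z).

Recognize the product-rule pattern: f = u'v + uv' with u = 3*z**2/2 + 3*z, v = exp(-z), so integration by parts undoes it.
Check: d/dz[3*z**2*exp(-z)/2 + 3*z*exp(-z)] = (6 - 3*z**2)*exp(-z)/2, which equals f(z).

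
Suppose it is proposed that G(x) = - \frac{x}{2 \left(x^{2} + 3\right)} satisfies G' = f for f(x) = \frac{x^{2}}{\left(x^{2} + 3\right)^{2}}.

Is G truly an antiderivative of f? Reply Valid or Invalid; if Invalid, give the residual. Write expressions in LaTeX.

Invalid: d/dx[G] - f = - \frac{1}{2 x^{2} + 6}, which is not 0.

d/dx[G] = \frac{x^{2} - 3}{2 x^{4} + 12 x^{2} + 18}
d/dx[G] - f(x) = - \frac{1}{2 x^{2} + 6} != 0.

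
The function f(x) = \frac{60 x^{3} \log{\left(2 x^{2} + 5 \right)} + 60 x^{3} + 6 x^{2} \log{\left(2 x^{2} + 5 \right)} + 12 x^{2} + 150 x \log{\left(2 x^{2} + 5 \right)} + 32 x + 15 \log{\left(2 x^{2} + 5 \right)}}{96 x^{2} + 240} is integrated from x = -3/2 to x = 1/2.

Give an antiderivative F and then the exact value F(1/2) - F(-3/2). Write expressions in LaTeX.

Antiderivative: F(x) = \frac{5 x^{2} \log{\left(2 x^{2} + 5 \right)}}{16} + \frac{x \log{\left(2 x^{2} + 5 \right)}}{16} + \frac{\log{\left(2 x^{2} + 5 \right)}}{6}; value = - \frac{149 \log{\left(\frac{19}{2} \right)}}{192} + \frac{53 \log{\left(\frac{11}{2} \right)}}{192}

Recognize the product-rule pattern: f = u'v + uv' with u = \frac{5 x^{2}}{16} + \frac{x}{16} + \frac{1}{6}, v = \log{\left(2 x^{2} + 5 \right)}, so integration by parts undoes it.
F(x) = \frac{5 x^{2} \log{\left(2 x^{2} + 5 \right)}}{16} + \frac{x \log{\left(2 x^{2} + 5 \right)}}{16} + \frac{\log{\left(2 x^{2} + 5 \right)}}{6} is an antiderivative of f.
Check: d/dx[\frac{5 x^{2} \log{\left(2 x^{2} + 5 \right)}}{16} + \frac{x \log{\left(2 x^{2} + 5 \right)}}{16} + \frac{\log{\left(2 x^{2} + 5 \right)}}{6}] = \frac{60 x^{3} \log{\left(2 x^{2} + 5 \right)} + 60 x^{3} + 6 x^{2} \log{\left(2 x^{2} + 5 \right)} + 12 x^{2} + 150 x \log{\left(2 x^{2} + 5 \right)} + 32 x + 15 \log{\left(2 x^{2} + 5 \right)}}{96 x^{2} + 240} = f(x).
F(1/2) = \frac{53 \log{\left(\frac{11}{2} \right)}}{192}; F(-3/2) = \frac{149 \log{\left(\frac{19}{2} \right)}}{192}.
Integral = F(1/2) - F(-3/2) = - \frac{149 \log{\left(\frac{19}{2} \right)}}{192} + \frac{53 \log{\left(\frac{11}{2} \right)}}{192}.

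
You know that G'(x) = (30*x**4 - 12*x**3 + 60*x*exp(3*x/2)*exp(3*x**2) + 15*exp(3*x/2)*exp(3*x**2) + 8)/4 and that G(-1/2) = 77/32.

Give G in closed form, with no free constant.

Since d/dx undoes antidifferentiation here, G(x) must give back the stated G'(x).
A general antiderivative is 3*x**5/2 - 3*x**4/4 + 2*x + 5*exp(3*x**2 + 3*x/2)/2 + C.
The condition gives C = 77/32 - (45/32) = 1.
So G(x) = 3*x**5/2 - 3*x**4/4 + 2*x + 5*exp(3*x/2)*exp(3*x**2)/2 + 1.
Check: d/dx[3*x**5/2 - 3*x**4/4 + 2*x + 5*exp(3*x/2)*exp(3*x**2)/2 + 1] = 15*x**4/2 - 3*x**3 + 15*x*exp(3*x/2)*exp(3*x**2) + 15*exp(3*x/2)*exp(3*x**2)/4 + 2, which equals G'(x).

G(x) = 3*x**5/2 - 3*x**4/4 + 2*x + 5*exp(3*x/2)*exp(3*x**2)/2 + 1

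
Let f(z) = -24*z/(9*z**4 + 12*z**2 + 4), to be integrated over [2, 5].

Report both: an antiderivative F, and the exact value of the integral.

Antiderivative: F(z) = 4/(3*(z**2 + 2/3)); value = -18/77

f matches the chain-rule pattern g'(h)*h' with inner function h(z) = z**2 + 2/3; substituting u = h(z) collapses the integral.
F(z) = 4/(3*(z**2 + 2/3)) is an antiderivative of f.
Check: d/dz[4/(3*(z**2 + 2/3))] = -24*z/(9*z**4 + 12*z**2 + 4) = f(z).
F(5) = 4/77; F(2) = 2/7.
Integral = F(5) - F(2) = -18/77.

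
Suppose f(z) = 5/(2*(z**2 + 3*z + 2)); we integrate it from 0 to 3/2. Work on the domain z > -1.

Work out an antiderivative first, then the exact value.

Factor the denominator (2*(z + 1)*(z + 2)) and decompose: f = -5/(2*(z + 2)) + 5/(2*(z + 1)); each piece integrates to a log, atan, or power term.
F(z) = 5*(log(z + 1) - log(z + 2))/2 is an antiderivative of f.
Check: d/dz[5*(log(z + 1) - log(z + 2))/2] = 5/(2*z**2 + 6*z + 4), which equals f(z).
F(3/2) = -5*log(7/2)/2 + 5*log(5/2)/2; F(0) = -5*log(2)/2.
Integral = F(3/2) - F(0) = -5*log(7/2)/2 + 5*log(2)/2 + 5*log(5/2)/2.

Antiderivative: F(z) = 5*(log(z + 1) - log(z + 2))/2; value = -5*log(7/2)/2 + 5*log(2)/2 + 5*log(5/2)/2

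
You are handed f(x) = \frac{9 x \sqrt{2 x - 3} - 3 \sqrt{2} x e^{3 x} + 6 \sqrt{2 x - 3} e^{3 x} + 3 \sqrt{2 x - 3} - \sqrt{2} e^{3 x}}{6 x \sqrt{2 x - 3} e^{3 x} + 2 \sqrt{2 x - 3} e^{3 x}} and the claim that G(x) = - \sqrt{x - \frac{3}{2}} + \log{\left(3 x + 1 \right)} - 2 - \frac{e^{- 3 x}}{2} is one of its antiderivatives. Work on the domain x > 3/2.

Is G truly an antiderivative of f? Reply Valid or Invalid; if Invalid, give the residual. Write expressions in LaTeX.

d/dx[G] = \frac{9 x \sqrt{2 x - 3} - 3 \sqrt{2} x e^{3 x} + 6 \sqrt{2 x - 3} e^{3 x} + 3 \sqrt{2 x - 3} - \sqrt{2} e^{3 x}}{6 x \sqrt{2 x - 3} e^{3 x} + 2 \sqrt{2 x - 3} e^{3 x}}
This equals f(x) exactly, so the claim holds.

Valid. The derivative of G reproduces f.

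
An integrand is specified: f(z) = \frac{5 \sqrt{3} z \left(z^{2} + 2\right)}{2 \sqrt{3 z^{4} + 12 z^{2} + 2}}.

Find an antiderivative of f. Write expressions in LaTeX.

f matches the chain-rule pattern g'(h)*h' with inner function h(z) = z^{4} + 4 z^{2} + \frac{2}{3}; substituting u = h(z) collapses the integral.
Check: d/dz[\frac{5 \sqrt{3} \sqrt{3 z^{4} + 12 z^{2} + 2}}{12}] = \frac{5 \sqrt{3} z^{3} + 10 \sqrt{3} z}{2 \sqrt{3 z^{4} + 12 z^{2} + 2}}, which equals f(z).

An antiderivative is F(z) = \frac{5 \sqrt{3} \sqrt{3 z^{4} + 12 z^{2} + 2}}{12}.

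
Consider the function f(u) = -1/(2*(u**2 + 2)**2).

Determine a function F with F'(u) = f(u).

An antiderivative is F(u) = (-sqrt(2)*u**2*atan(sqrt(2)*u/2) - 2*u - 2*sqrt(2)*atan(sqrt(2)*u/2))/(16*u**2 + 32).

Differentiate the proposed F(u) back; it has to land on f(u) exactly.
Check: d/du[(-sqrt(2)*u**2*atan(sqrt(2)*u/2) - 2*u - 2*sqrt(2)*atan(sqrt(2)*u/2))/(16*u**2 + 32)] = -1/(2*u**4 + 8*u**2 + 8), which equals f(u).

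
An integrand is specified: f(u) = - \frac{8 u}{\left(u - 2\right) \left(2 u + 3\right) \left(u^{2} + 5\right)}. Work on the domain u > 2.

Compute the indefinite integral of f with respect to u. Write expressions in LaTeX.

Factor the denominator (\left(u - 2\right) \left(2 u + 3\right) \left(u^{2} + 5\right)) and decompose: f = \frac{8 \left(16 u + 5\right)}{261 \left(u^{2} + 5\right)} - \frac{96}{203 \left(2 u + 3\right)} - \frac{16}{63 \left(u - 2\right)}; each piece integrates to a log, atan, or power term.
Check: d/du[- \frac{16 \log{\left(u - 2 \right)}}{63} - \frac{48 \log{\left(u + \frac{3}{2} \right)}}{203} + \frac{64 \log{\left(u^{2} + 5 \right)}}{261} + \frac{8 \sqrt{5} \operatorname{atan}{\left(\frac{\sqrt{5} u}{5} \right)}}{261}] = - \frac{8 u}{2 u^{4} - u^{3} + 4 u^{2} - 5 u - 30}, which equals f(u).

F(u) = - \frac{16 \log{\left(u - 2 \right)}}{63} - \frac{48 \log{\left(u + \frac{3}{2} \right)}}{203} + \frac{64 \log{\left(u^{2} + 5 \right)}}{261} + \frac{8 \sqrt{5} \operatorname{atan}{\left(\frac{\sqrt{5} u}{5} \right)}}{261} + C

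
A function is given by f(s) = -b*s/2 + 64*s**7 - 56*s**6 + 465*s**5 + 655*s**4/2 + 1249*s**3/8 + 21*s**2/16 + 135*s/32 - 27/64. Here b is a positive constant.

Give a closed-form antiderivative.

The integrand splits into summands that can be handled one at a time.
Check: d/ds[-b*s**2/4 - (-5*s**2 - 2*s)**3/2 + (-2*s**2 + s/2 - 3/4)**4/2] = -b*s/2 + 64*s**7 - 56*s**6 + 465*s**5 + 655*s**4/2 + 1249*s**3/8 + 21*s**2/16 + 135*s/32 - 27/64 = f(s).

An antiderivative is F(s) = -b*s**2/4 - (-5*s**2 - 2*s)**3/2 + (-2*s**2 + s/2 - 3/4)**4/2.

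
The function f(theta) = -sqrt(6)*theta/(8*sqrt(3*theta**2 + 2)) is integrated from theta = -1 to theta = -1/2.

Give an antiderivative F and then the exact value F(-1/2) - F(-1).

f matches the chain-rule pattern g'(h)*h' with inner function h(theta) = theta**2/2 + 1/3; substituting u = h(theta) collapses the integral.
F(theta) = -sqrt(6)*sqrt(3*theta**2 + 2)/24 is an antiderivative of f.
Check: d/dtheta[-sqrt(6)*sqrt(3*theta**2 + 2)/24] = -sqrt(6)*theta/(8*sqrt(3*theta**2 + 2)) = f(theta).
F(-1/2) = -sqrt(66)/48; F(-1) = -sqrt(30)/24.
Integral = F(-1/2) - F(-1) = -sqrt(66)/48 + sqrt(30)/24.

Antiderivative: F(theta) = -sqrt(6)*sqrt(3*theta**2 + 2)/24; value = -sqrt(66)/48 + sqrt(30)/24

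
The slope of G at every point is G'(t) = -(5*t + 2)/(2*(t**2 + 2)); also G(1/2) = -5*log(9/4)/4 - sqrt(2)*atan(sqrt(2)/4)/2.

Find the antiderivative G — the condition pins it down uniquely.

G(t) = -(5*log(t**2 + 2) + 2*sqrt(2)*atan(sqrt(2)*t/2))/4

Recover the given G'(t) by differentiating a candidate G(t); any mismatch rules it out.
A general antiderivative is -5*log(t**2 + 2)/4 - sqrt(2)*atan(sqrt(2)*t/2)/2 + C.
The condition gives C = -5*log(9/4)/4 - sqrt(2)*atan(sqrt(2)/4)/2 - (-5*log(9/4)/4 - sqrt(2)*atan(sqrt(2)/4)/2) = 0.
So G(t) = -(5*log(t**2 + 2) + 2*sqrt(2)*atan(sqrt(2)*t/2))/4.
Check: d/dt[-(5*log(t**2 + 2) + 2*sqrt(2)*atan(sqrt(2)*t/2))/4] = (-5*t - 2)/(2*t**2 + 4), which equals G'(t).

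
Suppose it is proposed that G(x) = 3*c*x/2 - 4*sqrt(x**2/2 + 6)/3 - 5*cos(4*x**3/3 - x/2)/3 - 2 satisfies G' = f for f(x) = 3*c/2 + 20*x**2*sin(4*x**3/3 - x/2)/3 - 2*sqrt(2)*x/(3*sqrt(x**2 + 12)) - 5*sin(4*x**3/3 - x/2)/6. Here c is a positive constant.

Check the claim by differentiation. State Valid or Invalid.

Valid - differentiating G returns exactly f.

d/dx[G] = (9*c*sqrt(x**2 + 12) + 40*x**2*sqrt(x**2 + 12)*sin(4*x**3/3 - x/2) - 4*sqrt(2)*x - 5*sqrt(x**2 + 12)*sin(4*x**3/3 - x/2))/(6*sqrt(x**2 + 12))
This equals f(x) exactly, so the claim holds.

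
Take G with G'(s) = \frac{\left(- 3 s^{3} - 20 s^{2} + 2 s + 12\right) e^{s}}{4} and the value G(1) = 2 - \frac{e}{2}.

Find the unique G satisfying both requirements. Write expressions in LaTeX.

G(s) = - \frac{3 s^{3} e^{s}}{4} - \frac{11 s^{2} e^{s}}{4} + 6 s e^{s} - 3 e^{s} + 2

Recognize the product-rule pattern: G'(s) = u'v + uv' with u = - \frac{3 s^{3}}{4} - \frac{11 s^{2}}{4} + 6 s - 3, v = e^{s}, so integration by parts undoes it.
A general antiderivative is \frac{\left(- 3 s^{3} - 11 s^{2} + 24 s - 12\right) e^{s}}{4} + C.
The condition gives C = 2 - \frac{e}{2} - (- \frac{e}{2}) = 2.
So G(s) = - \frac{3 s^{3} e^{s}}{4} - \frac{11 s^{2} e^{s}}{4} + 6 s e^{s} - 3 e^{s} + 2.
Check: d/ds[- \frac{3 s^{3} e^{s}}{4} - \frac{11 s^{2} e^{s}}{4} + 6 s e^{s} - 3 e^{s} + 2] = - \frac{3 s^{3} e^{s}}{4} - 5 s^{2} e^{s} + \frac{s e^{s}}{2} + 3 e^{s}, which equals G'(s).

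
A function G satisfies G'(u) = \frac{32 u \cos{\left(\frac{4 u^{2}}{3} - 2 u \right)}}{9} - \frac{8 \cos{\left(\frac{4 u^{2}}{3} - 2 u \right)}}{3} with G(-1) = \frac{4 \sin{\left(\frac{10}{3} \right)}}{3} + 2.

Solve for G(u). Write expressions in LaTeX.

G(u) = \frac{4 \sin{\left(\frac{4 u^{2}}{3} - 2 u \right)}}{3} + 2

The substitution w = \frac{4 u^{2}}{3} - 2 u works: G'(u) is exactly (dG/dw)*(dw/du) for that inner function.
A general antiderivative is \frac{4 \sin{\left(\frac{4 u^{2}}{3} - 2 u \right)}}{3} + C.
The condition gives C = \frac{4 \sin{\left(\frac{10}{3} \right)}}{3} + 2 - (\frac{4 \sin{\left(\frac{10}{3} \right)}}{3}) = 2.
So G(u) = \frac{4 \sin{\left(\frac{4 u^{2}}{3} - 2 u \right)}}{3} + 2.
Check: d/du[\frac{4 \sin{\left(\frac{4 u^{2}}{3} - 2 u \right)}}{3} + 2] = \frac{32 u \cos{\left(\frac{4 u^{2}}{3} - 2 u \right)}}{9} - \frac{8 \cos{\left(\frac{4 u^{2}}{3} - 2 u \right)}}{3} = G'(u).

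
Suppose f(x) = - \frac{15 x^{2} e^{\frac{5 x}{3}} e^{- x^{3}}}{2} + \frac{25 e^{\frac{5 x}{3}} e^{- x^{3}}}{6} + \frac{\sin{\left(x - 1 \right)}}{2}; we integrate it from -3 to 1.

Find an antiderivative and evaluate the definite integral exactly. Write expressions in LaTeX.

Antiderivative: F(x) = \frac{5 e^{- x^{3} + \frac{5 x}{3}} - \cos{\left(x - 1 \right)}}{2}; value = - \frac{5 e^{22}}{2} - \frac{1}{2} + \frac{\cos{\left(4 \right)}}{2} + \frac{5 e^{\frac{2}{3}}}{2}

Integrate term by term and add the pieces.
F(x) = \frac{5 e^{- x^{3} + \frac{5 x}{3}} - \cos{\left(x - 1 \right)}}{2} is an antiderivative of f.
Check: d/dx[\frac{5 e^{- x^{3} + \frac{5 x}{3}} - \cos{\left(x - 1 \right)}}{2}] = - \frac{15 x^{2} e^{\frac{5 x}{3}} e^{- x^{3}}}{2} + \frac{25 e^{\frac{5 x}{3}} e^{- x^{3}}}{6} + \frac{\sin{\left(x - 1 \right)}}{2} = f(x).
F(1) = - \frac{1}{2} + \frac{5 e^{\frac{2}{3}}}{2}; F(-3) = - \frac{\cos{\left(4 \right)}}{2} + \frac{5 e^{22}}{2}.
Integral = F(1) - F(-3) = - \frac{5 e^{22}}{2} - \frac{1}{2} + \frac{\cos{\left(4 \right)}}{2} + \frac{5 e^{\frac{2}{3}}}{2}.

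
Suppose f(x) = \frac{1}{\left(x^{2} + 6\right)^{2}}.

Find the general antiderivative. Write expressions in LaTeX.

F(x) = \frac{\sqrt{6} x^{2} \operatorname{atan}{\left(\frac{\sqrt{6} x}{6} \right)} + 6 x + 6 \sqrt{6} \operatorname{atan}{\left(\frac{\sqrt{6} x}{6} \right)}}{72 x^{2} + 432} + C

Differentiate the proposed F(x) back; it has to land on f(x) exactly.
Check: d/dx[\frac{\sqrt{6} x^{2} \operatorname{atan}{\left(\frac{\sqrt{6} x}{6} \right)} + 6 x + 6 \sqrt{6} \operatorname{atan}{\left(\frac{\sqrt{6} x}{6} \right)}}{72 x^{2} + 432}] = \frac{1}{x^{4} + 12 x^{2} + 36}, which equals f(x).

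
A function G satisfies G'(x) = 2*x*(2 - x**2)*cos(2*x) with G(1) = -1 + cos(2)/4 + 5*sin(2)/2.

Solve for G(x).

A candidate passes only if d/dx[G] lands on the given G'(x) exactly.
A general antiderivative is -x**3*sin(2*x) - 3*x**2*cos(2*x)/2 + 7*x*sin(2*x)/2 + 7*cos(2*x)/4 + C.
The condition gives C = -1 + cos(2)/4 + 5*sin(2)/2 - (cos(2)/4 + 5*sin(2)/2) = -1.
So G(x) = -(4*x**3*sin(2*x) + 6*x**2*cos(2*x) - 14*x*sin(2*x) - 7*cos(2*x) + 4)/4.
Check: d/dx[-(4*x**3*sin(2*x) + 6*x**2*cos(2*x) - 14*x*sin(2*x) - 7*cos(2*x) + 4)/4] = -2*x**3*cos(2*x) + 4*x*cos(2*x), which equals G'(x).

G(x) = -(4*x**3*sin(2*x) + 6*x**2*cos(2*x) - 14*x*sin(2*x) - 7*cos(2*x) + 4)/4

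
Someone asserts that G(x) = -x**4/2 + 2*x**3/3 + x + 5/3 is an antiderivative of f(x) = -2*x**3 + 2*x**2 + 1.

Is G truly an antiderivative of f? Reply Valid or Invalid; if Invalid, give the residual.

d/dx[G] = -2*x**3 + 2*x**2 + 1
This equals f(x) exactly, so the claim holds.

Valid - differentiating G returns exactly f.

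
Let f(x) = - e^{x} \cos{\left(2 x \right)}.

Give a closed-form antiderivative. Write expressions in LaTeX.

An antiderivative is F(x) = \frac{\left(- 2 \sin{\left(2 x \right)} - \cos{\left(2 x \right)}\right) e^{x}}{5}.

Recover f(x) by differentiating a candidate F(x); any mismatch rules it out.
Check: d/dx[\frac{\left(- 2 \sin{\left(2 x \right)} - \cos{\left(2 x \right)}\right) e^{x}}{5}] = - e^{x} \cos{\left(2 x \right)} = f(x).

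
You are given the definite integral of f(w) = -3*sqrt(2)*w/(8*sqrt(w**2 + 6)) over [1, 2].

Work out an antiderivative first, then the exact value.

f matches the chain-rule pattern g'(h)*h' with inner function h(w) = w**2/2 + 3; substituting u = h(w) collapses the integral.
F(w) = -3*sqrt(2)*sqrt(w**2 + 6)/8 is an antiderivative of f.
Check: d/dw[-3*sqrt(2)*sqrt(w**2 + 6)/8] = -3*sqrt(2)*w/(8*sqrt(w**2 + 6)) = f(w).
F(2) = -3*sqrt(5)/4; F(1) = -3*sqrt(14)/8.
Integral = F(2) - F(1) = -3*sqrt(5)/4 + 3*sqrt(14)/8.

Antiderivative: F(w) = -3*sqrt(2)*sqrt(w**2 + 6)/8; value = -3*sqrt(5)/4 + 3*sqrt(14)/8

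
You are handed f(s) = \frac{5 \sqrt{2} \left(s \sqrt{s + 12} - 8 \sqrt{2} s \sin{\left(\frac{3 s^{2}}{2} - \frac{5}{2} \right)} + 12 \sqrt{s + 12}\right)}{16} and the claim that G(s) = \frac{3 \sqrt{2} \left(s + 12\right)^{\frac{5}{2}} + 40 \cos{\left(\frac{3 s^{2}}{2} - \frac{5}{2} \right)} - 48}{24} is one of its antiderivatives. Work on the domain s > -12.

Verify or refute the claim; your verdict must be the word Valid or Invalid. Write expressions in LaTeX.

Valid: G'(s) = f(s).

d/ds[G] = \frac{5 \sqrt{2} s \sqrt{s + 12}}{16} - 5 s \sin{\left(\frac{3 s^{2}}{2} - \frac{5}{2} \right)} + \frac{15 \sqrt{2} \sqrt{s + 12}}{4}
This equals f(s) exactly, so the claim holds.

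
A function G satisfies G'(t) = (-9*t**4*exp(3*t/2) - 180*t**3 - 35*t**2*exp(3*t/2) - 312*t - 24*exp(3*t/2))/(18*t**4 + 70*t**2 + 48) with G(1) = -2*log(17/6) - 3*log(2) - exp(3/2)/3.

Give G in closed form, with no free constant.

G(t) = -exp(3*t/2)/3 - 3*log(t**2 + 3) - 2*log(9*t**2 + 8) + 3*log(2) + 2*log(6)

For G(t) to be correct, d/dt[G] must agree with the stated G'(t) identically.
A general antiderivative is -exp(3*t/2)/3 - 3*log(t**2/2 + 3/2) - 2*log(3*t**2/2 + 4/3) + C.
The condition gives C = -2*log(17/6) - 3*log(2) - exp(3/2)/3 - (-2*log(17/6) - 3*log(2) - exp(3/2)/3) = 0.
So G(t) = -exp(3*t/2)/3 - 3*log(t**2 + 3) - 2*log(9*t**2 + 8) + 3*log(2) + 2*log(6).
Check: d/dt[-exp(3*t/2)/3 - 3*log(t**2 + 3) - 2*log(9*t**2 + 8) + 3*log(2) + 2*log(6)] = (-9*t**4*exp(3*t/2) - 180*t**3 - 35*t**2*exp(3*t/2) - 312*t - 24*exp(3*t/2))/(18*t**4 + 70*t**2 + 48) = G'(t).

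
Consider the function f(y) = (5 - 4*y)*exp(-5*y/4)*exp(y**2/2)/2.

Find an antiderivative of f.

An antiderivative is F(y) = -2*exp(y**2/2 - 5*y/4).

The substitution u = y**2/2 - 5*y/4 works: f is exactly (dF/du)*(du/dy) for that inner function.
Check: d/dy[-2*exp(y**2/2 - 5*y/4)] = -2*y*exp(-5*y/4)*exp(y**2/2) + 5*exp(-5*y/4)*exp(y**2/2)/2, which equals f(y).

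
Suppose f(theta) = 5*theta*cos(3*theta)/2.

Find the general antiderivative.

Check any antiderivative F(theta) by computing F'(theta) and comparing it with f(theta).
Check: d/dtheta[5*theta*sin(3*theta)/6 + 5*cos(3*theta)/18] = 5*theta*cos(3*theta)/2 = f(theta).

F(theta) = 5*theta*sin(3*theta)/6 + 5*cos(3*theta)/18 + C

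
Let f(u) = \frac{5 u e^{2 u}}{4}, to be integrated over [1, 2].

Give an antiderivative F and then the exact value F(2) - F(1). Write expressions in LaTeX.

Antiderivative: F(u) = \frac{5 u e^{2 u}}{8} - \frac{5 e^{2 u}}{16}; value = - \frac{5 e^{2}}{16} + \frac{15 e^{4}}{16}

f has the shape v'r + vr' for v = \frac{5 u}{8} - \frac{5}{16} and r = e^{2 u} — it is the derivative of the product v*r.
F(u) = \frac{5 u e^{2 u}}{8} - \frac{5 e^{2 u}}{16} is an antiderivative of f.
Check: d/du[\frac{5 u e^{2 u}}{8} - \frac{5 e^{2 u}}{16}] = \frac{5 u e^{2 u}}{4} = f(u).
F(2) = \frac{15 e^{4}}{16}; F(1) = \frac{5 e^{2}}{16}.
Integral = F(2) - F(1) = - \frac{5 e^{2}}{16} + \frac{15 e^{4}}{16}.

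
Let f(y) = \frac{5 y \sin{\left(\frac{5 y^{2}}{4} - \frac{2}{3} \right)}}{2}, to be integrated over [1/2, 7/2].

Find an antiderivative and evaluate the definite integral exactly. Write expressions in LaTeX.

Antiderivative: F(y) = - \cos{\left(\frac{5 y^{2}}{4} - \frac{2}{3} \right)}; value = - \cos{\left(\frac{703}{48} \right)} + \cos{\left(\frac{17}{48} \right)}

f matches the chain-rule pattern g'(h)*h' with inner function h(y) = \frac{5 y^{2}}{4} - \frac{2}{3}; substituting u = h(y) collapses the integral.
F(y) = - \cos{\left(\frac{5 y^{2}}{4} - \frac{2}{3} \right)} is an antiderivative of f.
Check: d/dy[- \cos{\left(\frac{5 y^{2}}{4} - \frac{2}{3} \right)}] = \frac{5 y \sin{\left(\frac{5 y^{2}}{4} - \frac{2}{3} \right)}}{2} = f(y).
F(7/2) = - \cos{\left(\frac{703}{48} \right)}; F(1/2) = - \cos{\left(\frac{17}{48} \right)}.
Integral = F(7/2) - F(1/2) = - \cos{\left(\frac{703}{48} \right)} + \cos{\left(\frac{17}{48} \right)}.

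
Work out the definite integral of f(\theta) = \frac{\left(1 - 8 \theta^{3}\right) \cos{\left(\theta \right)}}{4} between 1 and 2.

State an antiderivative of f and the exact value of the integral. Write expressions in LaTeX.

Antiderivative: F(\theta) = - 2 \theta^{3} \sin{\left(\theta \right)} - 6 \theta^{2} \cos{\left(\theta \right)} + 12 \theta \sin{\left(\theta \right)} + \frac{\sin{\left(\theta \right)}}{4} + 12 \cos{\left(\theta \right)}; value = - \frac{41 \sin{\left(1 \right)}}{4} - 6 \cos{\left(1 \right)} - 12 \cos{\left(2 \right)} + \frac{33 \sin{\left(2 \right)}}{4}

An antiderivative F(\theta) passes only if d/d\theta[F] lands on f(\theta) exactly.
F(\theta) = - 2 \theta^{3} \sin{\left(\theta \right)} - 6 \theta^{2} \cos{\left(\theta \right)} + 12 \theta \sin{\left(\theta \right)} + \frac{\sin{\left(\theta \right)}}{4} + 12 \cos{\left(\theta \right)} is an antiderivative of f.
Check: d/d\theta[- 2 \theta^{3} \sin{\left(\theta \right)} - 6 \theta^{2} \cos{\left(\theta \right)} + 12 \theta \sin{\left(\theta \right)} + \frac{\sin{\left(\theta \right)}}{4} + 12 \cos{\left(\theta \right)}] = - 2 \theta^{3} \cos{\left(\theta \right)} + \frac{\cos{\left(\theta \right)}}{4}, which equals f(\theta).
F(2) = - 12 \cos{\left(2 \right)} + \frac{33 \sin{\left(2 \right)}}{4}; F(1) = 6 \cos{\left(1 \right)} + \frac{41 \sin{\left(1 \right)}}{4}.
Integral = F(2) - F(1) = - \frac{41 \sin{\left(1 \right)}}{4} - 6 \cos{\left(1 \right)} - 12 \cos{\left(2 \right)} + \frac{33 \sin{\left(2 \right)}}{4}.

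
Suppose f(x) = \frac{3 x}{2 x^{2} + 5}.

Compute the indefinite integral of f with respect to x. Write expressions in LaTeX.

F(x) = \frac{3 \log{\left(x^{2} + \frac{5}{2} \right)}}{4} + C

f matches the chain-rule pattern g'(h)*h' with inner function h(x) = x^{2} + \frac{5}{2}; substituting u = h(x) collapses the integral.
Check: d/dx[\frac{3 \log{\left(x^{2} + \frac{5}{2} \right)}}{4}] = \frac{3 x}{2 x^{2} + 5} = f(x).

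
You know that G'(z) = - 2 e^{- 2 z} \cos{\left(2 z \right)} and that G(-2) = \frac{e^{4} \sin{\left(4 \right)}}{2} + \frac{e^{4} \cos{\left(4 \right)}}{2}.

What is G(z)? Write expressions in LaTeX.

G(z) = - \frac{e^{- 2 z} \sin{\left(2 z \right)}}{2} + \frac{e^{- 2 z} \cos{\left(2 z \right)}}{2}

Differentiate the proposed G(z) back; it has to land on the given G'(z).
A general antiderivative is - \frac{e^{- 2 z} \sin{\left(2 z \right)}}{2} + \frac{e^{- 2 z} \cos{\left(2 z \right)}}{2} + C.
The condition gives C = \frac{e^{4} \sin{\left(4 \right)}}{2} + \frac{e^{4} \cos{\left(4 \right)}}{2} - (\frac{e^{4} \sin{\left(4 \right)}}{2} + \frac{e^{4} \cos{\left(4 \right)}}{2}) = 0.
So G(z) = - \frac{e^{- 2 z} \sin{\left(2 z \right)}}{2} + \frac{e^{- 2 z} \cos{\left(2 z \right)}}{2}.
Check: d/dz[- \frac{e^{- 2 z} \sin{\left(2 z \right)}}{2} + \frac{e^{- 2 z} \cos{\left(2 z \right)}}{2}] = - 2 e^{- 2 z} \cos{\left(2 z \right)} = G'(z).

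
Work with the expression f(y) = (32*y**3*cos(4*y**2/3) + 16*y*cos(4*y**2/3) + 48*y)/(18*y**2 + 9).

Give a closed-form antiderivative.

Any candidate F(y) must reproduce f(y) exactly when differentiated.
Check: d/dy[4*log(2*y**2 + 1)/3 + 2*sin(4*y**2/3)/3] = (32*y**3*cos(4*y**2/3) + 16*y*cos(4*y**2/3) + 48*y)/(18*y**2 + 9) = f(y).

An antiderivative is F(y) = 4*log(2*y**2 + 1)/3 + 2*sin(4*y**2/3)/3.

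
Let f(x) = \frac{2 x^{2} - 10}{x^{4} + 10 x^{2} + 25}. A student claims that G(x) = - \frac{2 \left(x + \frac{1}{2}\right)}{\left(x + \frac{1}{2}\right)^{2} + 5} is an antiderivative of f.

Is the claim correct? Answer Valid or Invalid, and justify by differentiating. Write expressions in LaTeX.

Invalid: d/dx[G] - f = \frac{- 32 x^{5} - 40 x^{4} + 304 x^{3} + 238 x^{2} + 2480 x + 610}{16 x^{8} + 32 x^{7} + 344 x^{6} + 488 x^{5} + 2681 x^{4} + 2480 x^{3} + 9010 x^{2} + 4200 x + 11025}, which is not 0.

d/dx[G] = \frac{32 x^{2} + 32 x - 152}{16 x^{4} + 32 x^{3} + 184 x^{2} + 168 x + 441}
d/dx[G] - f(x) = \frac{- 32 x^{5} - 40 x^{4} + 304 x^{3} + 238 x^{2} + 2480 x + 610}{16 x^{8} + 32 x^{7} + 344 x^{6} + 488 x^{5} + 2681 x^{4} + 2480 x^{3} + 9010 x^{2} + 4200 x + 11025} != 0.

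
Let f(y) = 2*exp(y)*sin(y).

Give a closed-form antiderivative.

An antiderivative is F(y) = exp(y)*sin(y) - exp(y)*cos(y).

Whatever form F(y) takes, F'(y) = f(y) is non-negotiable.
Check: d/dy[exp(y)*sin(y) - exp(y)*cos(y)] = 2*exp(y)*sin(y) = f(y).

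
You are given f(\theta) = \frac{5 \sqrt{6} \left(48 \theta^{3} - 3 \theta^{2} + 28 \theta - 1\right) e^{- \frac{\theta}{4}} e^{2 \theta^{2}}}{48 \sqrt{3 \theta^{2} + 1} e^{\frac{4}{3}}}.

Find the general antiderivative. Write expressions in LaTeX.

F(\theta) = \frac{5 \sqrt{2 \theta^{2} + \frac{2}{3}} e^{2 \theta^{2} - \frac{\theta}{4} - \frac{4}{3}}}{4} + C

Recognize the product-rule pattern: f = u'v + uv' with u = \frac{5 \sqrt{2 \theta^{2} + \frac{2}{3}}}{4}, v = e^{2 \theta^{2} - \frac{\theta}{4} - \frac{4}{3}}, so integration by parts undoes it.
Check: d/d\theta[\frac{5 \sqrt{2 \theta^{2} + \frac{2}{3}} e^{2 \theta^{2} - \frac{\theta}{4} - \frac{4}{3}}}{4}] = \frac{\sqrt{3} \left(240 \sqrt{2} \theta^{3} - 15 \sqrt{2} \theta^{2} + 140 \sqrt{2} \theta - 5 \sqrt{2}\right) e^{- \frac{\theta}{4}} e^{2 \theta^{2}}}{48 \sqrt{3 \theta^{2} + 1} e^{\frac{4}{3}}}, which equals f(\theta).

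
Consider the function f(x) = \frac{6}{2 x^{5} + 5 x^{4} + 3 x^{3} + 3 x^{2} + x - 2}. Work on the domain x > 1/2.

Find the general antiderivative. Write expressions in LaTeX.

Factor the denominator (\left(x + 1\right) \left(x + 2\right) \left(2 x - 1\right) \left(x^{2} + 1\right)) and decompose: f = \frac{3 \left(x - 7\right)}{25 \left(x^{2} + 1\right)} + \frac{32}{25 \left(2 x - 1\right)} + \frac{6}{25 \left(x + 2\right)} - \frac{1}{x + 1}; each piece integrates to a log, atan, or power term.
Check: d/dx[\frac{16 \log{\left(x - \frac{1}{2} \right)}}{25} - \log{\left(x + 1 \right)} + \frac{6 \log{\left(x + 2 \right)}}{25} + \frac{3 \log{\left(x^{2} + 1 \right)}}{50} - \frac{21 \operatorname{atan}{\left(x \right)}}{25}] = \frac{6}{2 x^{5} + 5 x^{4} + 3 x^{3} + 3 x^{2} + x - 2} = f(x).

F(x) = \frac{16 \log{\left(x - \frac{1}{2} \right)}}{25} - \log{\left(x + 1 \right)} + \frac{6 \log{\left(x + 2 \right)}}{25} + \frac{3 \log{\left(x^{2} + 1 \right)}}{50} - \frac{21 \operatorname{atan}{\left(x \right)}}{25} + C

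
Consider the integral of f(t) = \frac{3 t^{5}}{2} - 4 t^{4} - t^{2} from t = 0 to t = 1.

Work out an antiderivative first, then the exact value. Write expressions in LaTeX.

Antiderivative: F(t) = \frac{t^{3} \left(15 t^{3} - 48 t^{2} - 20\right)}{60}; value = - \frac{53}{60}

Integrate term by term and add the pieces.
F(t) = \frac{t^{3} \left(15 t^{3} - 48 t^{2} - 20\right)}{60} is an antiderivative of f.
Check: d/dt[\frac{t^{3} \left(15 t^{3} - 48 t^{2} - 20\right)}{60}] = \frac{3 t^{5}}{2} - 4 t^{4} - t^{2} = f(t).
F(1) = - \frac{53}{60}; F(0) = 0.
Integral = F(1) - F(0) = - \frac{53}{60}.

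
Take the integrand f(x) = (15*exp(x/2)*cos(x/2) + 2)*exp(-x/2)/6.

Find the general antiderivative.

Differentiate the proposed F(x) back; it has to land on f(x) exactly.
Check: d/dx[5*sin(x/2) - 2*exp(-x/2)/3] = (15*exp(x/2)*cos(x/2) + 2)*exp(-x/2)/6 = f(x).

F(x) = 5*sin(x/2) - 2*exp(-x/2)/3 + C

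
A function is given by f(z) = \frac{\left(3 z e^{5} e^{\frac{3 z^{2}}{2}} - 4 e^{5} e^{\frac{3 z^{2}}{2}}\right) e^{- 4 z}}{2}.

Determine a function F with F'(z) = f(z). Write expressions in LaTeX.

An antiderivative is F(z) = \frac{e^{5} e^{- 4 z} e^{\frac{3 z^{2}}{2}}}{2}.

The substitution u = \frac{3 z^{2}}{2} - 4 z + 5 works: f is exactly (dF/du)*(du/dz) for that inner function.
Check: d/dz[\frac{e^{5} e^{- 4 z} e^{\frac{3 z^{2}}{2}}}{2}] = \frac{\left(3 z e^{5} e^{\frac{3 z^{2}}{2}} - 4 e^{5} e^{\frac{3 z^{2}}{2}}\right) e^{- 4 z}}{2} = f(z).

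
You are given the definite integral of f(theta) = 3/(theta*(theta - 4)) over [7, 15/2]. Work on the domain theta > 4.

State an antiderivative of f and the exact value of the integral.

Factor the denominator (theta*(theta - 4)) and decompose: f = 3/(4*(theta - 4)) - 3/(4*theta); each piece integrates to a log, atan, or power term.
F(theta) = -3*log(theta)/4 + 3*log(theta - 4)/4 is an antiderivative of f.
Check: d/dtheta[-3*log(theta)/4 + 3*log(theta - 4)/4] = 3/(theta**2 - 4*theta), which equals f(theta).
F(15/2) = -3*log(15/2)/4 + 3*log(7/2)/4; F(7) = -3*log(7)/4 + 3*log(3)/4.
Integral = F(15/2) - F(7) = -3*log(15/2)/4 - 3*log(3)/4 + 3*log(7/2)/4 + 3*log(7)/4.

Antiderivative: F(theta) = -3*log(theta)/4 + 3*log(theta - 4)/4; value = -3*log(15/2)/4 - 3*log(3)/4 + 3*log(7/2)/4 + 3*log(7)/4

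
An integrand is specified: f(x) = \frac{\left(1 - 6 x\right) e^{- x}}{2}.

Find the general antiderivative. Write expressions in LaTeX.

F(x) = \frac{\left(6 x + 5\right) e^{- x}}{2} + C

f has the shape u'v + uv' for u = 3 x + \frac{5}{2} and v = e^{- x} — it is the derivative of the product u*v.
Check: d/dx[\frac{\left(6 x + 5\right) e^{- x}}{2}] = \frac{\left(1 - 6 x\right) e^{- x}}{2} = f(x).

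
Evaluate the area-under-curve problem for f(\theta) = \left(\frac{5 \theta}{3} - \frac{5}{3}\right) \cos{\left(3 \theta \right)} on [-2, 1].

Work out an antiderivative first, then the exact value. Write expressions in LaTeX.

Antiderivative: F(\theta) = \frac{5 \theta \sin{\left(3 \theta \right)}}{9} - \frac{5 \sin{\left(3 \theta \right)}}{9} + \frac{5 \cos{\left(3 \theta \right)}}{27}; value = \frac{5 \cos{\left(3 \right)}}{27} - \frac{5 \cos{\left(6 \right)}}{27} - \frac{5 \sin{\left(6 \right)}}{3}

Recover f(\theta) by differentiating a candidate F(\theta); any mismatch rules it out.
F(\theta) = \frac{5 \theta \sin{\left(3 \theta \right)}}{9} - \frac{5 \sin{\left(3 \theta \right)}}{9} + \frac{5 \cos{\left(3 \theta \right)}}{27} is an antiderivative of f.
Check: d/d\theta[\frac{5 \theta \sin{\left(3 \theta \right)}}{9} - \frac{5 \sin{\left(3 \theta \right)}}{9} + \frac{5 \cos{\left(3 \theta \right)}}{27}] = \frac{5 \theta \cos{\left(3 \theta \right)}}{3} - \frac{5 \cos{\left(3 \theta \right)}}{3}, which equals f(\theta).
F(1) = \frac{5 \cos{\left(3 \right)}}{27}; F(-2) = \frac{5 \sin{\left(6 \right)}}{3} + \frac{5 \cos{\left(6 \right)}}{27}.
Integral = F(1) - F(-2) = \frac{5 \cos{\left(3 \right)}}{27} - \frac{5 \cos{\left(6 \right)}}{27} - \frac{5 \sin{\left(6 \right)}}{3}.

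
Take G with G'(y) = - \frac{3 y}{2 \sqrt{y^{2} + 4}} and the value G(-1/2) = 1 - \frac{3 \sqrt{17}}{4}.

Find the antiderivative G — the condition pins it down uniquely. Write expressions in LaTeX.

G(y) = 1 - \frac{3 \sqrt{y^{2} + 4}}{2}

The substitution u = y^{2} + 4 works: G'(y) is exactly (dG/du)*(du/dy) for that inner function.
A general antiderivative is - \frac{3 \sqrt{y^{2} + 4}}{2} + C.
The condition gives C = 1 - \frac{3 \sqrt{17}}{4} - (- \frac{3 \sqrt{17}}{4}) = 1.
So G(y) = 1 - \frac{3 \sqrt{y^{2} + 4}}{2}.
Check: d/dy[1 - \frac{3 \sqrt{y^{2} + 4}}{2}] = - \frac{3 y}{2 \sqrt{y^{2} + 4}} = G'(y).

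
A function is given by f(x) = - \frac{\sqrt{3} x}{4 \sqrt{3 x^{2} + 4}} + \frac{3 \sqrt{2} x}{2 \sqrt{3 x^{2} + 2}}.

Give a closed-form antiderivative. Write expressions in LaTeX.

An antiderivative is F(x) = \frac{\sqrt{6} \left(4 \sqrt{3} \sqrt{3 x^{2} + 2} - \sqrt{2} \sqrt{3 x^{2} + 4}\right)}{24}.

The integrand splits into summands that can be handled one at a time.
Check: d/dx[\frac{\sqrt{6} \left(4 \sqrt{3} \sqrt{3 x^{2} + 2} - \sqrt{2} \sqrt{3 x^{2} + 4}\right)}{24}] = \frac{- \sqrt{3} x \sqrt{3 x^{2} + 2} + 6 \sqrt{2} x \sqrt{3 x^{2} + 4}}{4 \sqrt{3 x^{2} + 2} \sqrt{3 x^{2} + 4}}, which equals f(x).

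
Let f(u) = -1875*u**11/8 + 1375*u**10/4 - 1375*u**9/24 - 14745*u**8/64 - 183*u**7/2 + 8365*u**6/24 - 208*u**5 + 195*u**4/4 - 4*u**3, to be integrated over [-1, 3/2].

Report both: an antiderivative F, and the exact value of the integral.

Antiderivative: F(u) = -(5*u**2/2 - u)**4*(u**4/2 - u**2/3 + u/4 + 1); value = -305244335/393216

f has the shape v'r + vr' for v = -(5*u**2/2 - u)**4 and r = u**4/2 - u**2/3 + u/4 + 1 — it is the derivative of the product v*r.
F(u) = -(5*u**2/2 - u)**4*(u**4/2 - u**2/3 + u/4 + 1) is an antiderivative of f.
Check: d/du[-(5*u**2/2 - u)**4*(u**4/2 - u**2/3 + u/4 + 1)] = -1875*u**11/8 + 1375*u**10/4 - 1375*u**9/24 - 14745*u**8/64 - 183*u**7/2 + 8365*u**6/24 - 208*u**5 + 195*u**4/4 - 4*u**3 = f(u).
F(3/2) = -119778021/131072; F(-1) = -26411/192.
Integral = F(3/2) - F(-1) = -305244335/393216.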